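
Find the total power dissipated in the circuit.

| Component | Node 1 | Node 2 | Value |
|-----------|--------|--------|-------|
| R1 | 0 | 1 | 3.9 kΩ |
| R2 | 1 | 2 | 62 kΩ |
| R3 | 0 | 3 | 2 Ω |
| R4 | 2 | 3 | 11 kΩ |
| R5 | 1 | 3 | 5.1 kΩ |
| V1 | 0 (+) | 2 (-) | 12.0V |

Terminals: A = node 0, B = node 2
Nodal analysis, taking node 2 as the 0 V reference.
Source V1 fixes V_0 = 12 V.
KCL at each unknown node (sum of currents leaving = 0; resistances in Ω):
  Node 1: (V_1 - 12)/3900 + (V_1 - 0)/62000 + (V_1 - V_3)/5100 = 0
  Node 3: (V_3 - 12)/2 + (V_3 - 0)/11000 + (V_3 - V_1)/5100 = 0
Collecting terms (coefficients in siemens):
  0.0004686·V_1 - 0.0001961·V_3 = 0.003077
  0.5003·V_3 - 0.0001961·V_1 = 6
Determinant D = (0.0004686)(0.5003) - (-0.0001961)(-0.0001961) = 0.0002344
V_1 = [(0.003077)(0.5003) - (-0.0001961)(6)]/D = 11.59 V
V_3 = [(0.0004686)(6) - (0.003077)(-0.0001961)]/D = 12 V
Power in each resistor, P = (ΔV)²/R:
  P_R1 = (12 - 11.59)²/3900 = 0.00004395 W
  P_R2 = (11.59 - 0)²/62000 = 0.002165 W
  P_R3 = (12 - 12)²/2 = 0.000002744 W
  P_R4 = (0 - 12)²/11000 = 0.01309 W
  P_R5 = (11.59 - 12)²/5100 = 0.00003323 W
P_total = P_R1 + P_R2 + P_R3 + P_R4 + P_R5 = 0.01533 W

Final answer: 0.01533 W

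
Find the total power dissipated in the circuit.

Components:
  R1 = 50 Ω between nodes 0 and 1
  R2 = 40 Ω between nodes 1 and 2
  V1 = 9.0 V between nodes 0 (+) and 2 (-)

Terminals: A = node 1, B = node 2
Nodal analysis, taking node 2 as the 0 V reference.
Source V1 fixes V_0 = 9 V.
KCL at each unknown node (sum of currents leaving = 0; resistances in Ω):
  Node 1: (V_1 - 9)/50 + (V_1 - 0)/40 = 0
Collecting terms: 0.045 × V_1 = 0.18  =>  V_1 = 4 V
Power in each resistor, P = (ΔV)²/R:
  P_R1 = (9 - 4)²/50 = 0.5 W
  P_R2 = (4 - 0)²/40 = 0.4 W
P_total = P_R1 + P_R2 = 0.9 W

Final answer: 0.9 W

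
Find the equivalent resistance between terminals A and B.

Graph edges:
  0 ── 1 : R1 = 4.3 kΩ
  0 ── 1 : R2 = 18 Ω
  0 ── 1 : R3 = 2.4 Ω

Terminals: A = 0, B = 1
Reduce the network between node 0 (A) and node 1 (B) by series/parallel combination:
  Rp1 = R1 ‖ R2 ‖ R3 (parallel, all between nodes 0 and 1) = 1/(1/4300 + 1/18 + 1/2.4) = 2.117 Ω
R_eq = 2.117 Ω

Final answer: 2.117 Ω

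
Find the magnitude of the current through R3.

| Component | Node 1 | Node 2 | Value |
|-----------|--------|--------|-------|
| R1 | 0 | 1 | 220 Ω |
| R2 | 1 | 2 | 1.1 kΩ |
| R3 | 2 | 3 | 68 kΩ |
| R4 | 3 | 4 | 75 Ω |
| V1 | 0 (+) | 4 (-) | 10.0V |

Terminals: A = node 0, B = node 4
Nodal analysis, taking node 4 as the 0 V reference.
Source V1 fixes V_0 = 10 V.
KCL at each unknown node (sum of currents leaving = 0; resistances in Ω):
  Node 1: (V_1 - 10)/220 + (V_1 - V_2)/1100 = 0
  Node 2: (V_2 - V_1)/1100 + (V_2 - V_3)/68000 = 0
  Node 3: (V_3 - V_2)/68000 + (V_3 - 0)/75 = 0
Collecting terms (coefficients in siemens):
  0.005455·V_1 - 0.0009091·V_2 = 0.04545
  0.0009238·V_2 - 0.0009091·V_1 - 0.00001471·V_3 = 0
  0.01335·V_3 - 0.00001471·V_2 = 0
Solving these 3 simultaneous equations (Gaussian elimination) gives:
  V_1 = 9.968 V, V_2 = 9.81 V, V_3 = 0.01081 V
I_R3 = (V_2 - V_3)/R3 = (9.81 - 0.01081)/68000 = 0.0001441 A
|I_R3| = 0.0001441 A

Final answer: |I_R3| = 0.0001441 A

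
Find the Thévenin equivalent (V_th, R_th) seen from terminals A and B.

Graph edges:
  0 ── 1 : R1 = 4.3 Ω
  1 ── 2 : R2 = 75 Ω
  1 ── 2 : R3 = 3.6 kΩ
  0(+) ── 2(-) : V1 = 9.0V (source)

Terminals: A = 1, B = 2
Step 1 — V_th is the open-circuit voltage V_A - V_B (nothing connected across the terminals).
Nodal analysis, taking node 2 as the 0 V reference.
Source V1 fixes V_0 = 9 V.
KCL at each unknown node (sum of currents leaving = 0; resistances in Ω):
  Node 1: (V_1 - 9)/4.3 + (V_1 - 0)/75 + (V_1 - 0)/3600 = 0
Collecting terms: 0.2462 × V_1 = 2.093  =>  V_1 = 8.502 V
V_th = V_1 - V_2 = 8.502 - 0 = 8.502 V
Step 2 — R_th: zero the source — replace V1 by a short circuit (node 2 merges into node 0) — and find the resistance seen between A (node 1) and B (node 0).
Reduce the network between node 1 (A) and node 0 (B) by series/parallel combination:
  Rp1 = R1 ‖ R2 ‖ R3 (parallel, all between nodes 0 and 1) = 1/(1/4.3 + 1/75 + 1/3600) = 4.062 Ω
R_th = 4.062 Ω

Final answer: V_th = 8.502 V, R_th = 4.062 Ω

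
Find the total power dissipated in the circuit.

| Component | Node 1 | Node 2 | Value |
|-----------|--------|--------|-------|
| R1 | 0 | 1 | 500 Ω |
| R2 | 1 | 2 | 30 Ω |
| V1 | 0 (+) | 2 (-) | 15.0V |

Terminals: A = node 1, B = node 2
Nodal analysis, taking node 2 as the 0 V reference.
Source V1 fixes V_0 = 15 V.
KCL at each unknown node (sum of currents leaving = 0; resistances in Ω):
  Node 1: (V_1 - 15)/500 + (V_1 - 0)/30 = 0
Collecting terms: 0.03533 × V_1 = 0.03  =>  V_1 = 0.8491 V
Power in each resistor, P = (ΔV)²/R:
  P_R1 = (15 - 0.8491)²/500 = 0.4005 W
  P_R2 = (0.8491 - 0)²/30 = 0.02403 W
P_total = P_R1 + P_R2 = 0.4245 W

Final answer: 0.4245 W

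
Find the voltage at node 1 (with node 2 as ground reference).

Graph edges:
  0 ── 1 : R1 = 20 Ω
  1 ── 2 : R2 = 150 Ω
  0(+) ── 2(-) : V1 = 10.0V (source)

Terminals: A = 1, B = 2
Nodal analysis, taking node 2 as the 0 V reference.
Source V1 fixes V_0 = 10 V.
KCL at each unknown node (sum of currents leaving = 0; resistances in Ω):
  Node 1: (V_1 - 10)/20 + (V_1 - 0)/150 = 0
Collecting terms: 0.05667 × V_1 = 0.5  =>  V_1 = 8.824 V
The requested potential is V_1 = 8.824 V.

Final answer: V_1 = 8.824 V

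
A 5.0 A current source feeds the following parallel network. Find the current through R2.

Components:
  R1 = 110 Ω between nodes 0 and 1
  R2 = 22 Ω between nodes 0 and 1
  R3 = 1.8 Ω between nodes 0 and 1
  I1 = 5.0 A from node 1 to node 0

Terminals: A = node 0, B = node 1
All resistors sit directly between nodes 0 and 1, so they are in parallel and share one voltage V; the full source current 5 A splits among them.
1/R_par = 1/110 + 1/22 + 1/1.8 = 0.6101 S  =>  R_par = 1.639 Ω
V = I × R_par = 5 × 1.639 = 8.195 V
I_R2 = V/R2 = 8.195/22 = 0.3725 A

Final answer: 0.3725 A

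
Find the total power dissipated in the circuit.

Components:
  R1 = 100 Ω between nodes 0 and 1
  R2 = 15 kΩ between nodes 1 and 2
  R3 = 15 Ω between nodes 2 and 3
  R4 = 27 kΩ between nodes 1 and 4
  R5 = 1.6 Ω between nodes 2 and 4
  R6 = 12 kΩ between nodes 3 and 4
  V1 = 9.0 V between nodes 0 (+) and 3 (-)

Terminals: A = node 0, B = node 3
Nodal analysis, taking node 3 as the 0 V reference.
Source V1 fixes V_0 = 9 V.
KCL at each unknown node (sum of currents leaving = 0; resistances in Ω):
  Node 1: (V_1 - 9)/100 + (V_1 - V_2)/15000 + (V_1 - V_4)/27000 = 0
  Node 2: (V_2 - V_1)/15000 + (V_2 - 0)/15 + (V_2 - V_4)/1.6 = 0
  Node 4: (V_4 - V_1)/27000 + (V_4 - V_2)/1.6 + (V_4 - 0)/12000 = 0
Collecting terms (coefficients in siemens):
  0.0101·V_1 - 0.00006667·V_2 - 0.00003704·V_4 = 0.09
  0.6917·V_2 - 0.00006667·V_1 - 0.625·V_4 = 0
  0.6251·V_4 - 0.00003704·V_1 - 0.625·V_2 = 0
Solving these 3 simultaneous equations (Gaussian elimination) gives:
  V_1 = 8.908 V, V_2 = 0.01382 V, V_4 = 0.01434 V
Power in each resistor, P = (ΔV)²/R:
  P_R1 = (9 - 8.908)²/100 = 0.00008507 W
  P_R2 = (8.908 - 0.01382)²/15000 = 0.005273 W
  P_R3 = (0.01382 - 0)²/15 = 0.00001273 W
  P_R4 = (8.908 - 0.01434)²/27000 = 0.002929 W
  P_R5 = (0.01382 - 0.01434)²/1.6 = 0.0000001723 W
  P_R6 = (0 - 0.01434)²/12000 = 0.00000001714 W
P_total = P_R1 + P_R2 + P_R3 + P_R4 + P_R5 + P_R6 = 0.008301 W

Final answer: 0.008301 W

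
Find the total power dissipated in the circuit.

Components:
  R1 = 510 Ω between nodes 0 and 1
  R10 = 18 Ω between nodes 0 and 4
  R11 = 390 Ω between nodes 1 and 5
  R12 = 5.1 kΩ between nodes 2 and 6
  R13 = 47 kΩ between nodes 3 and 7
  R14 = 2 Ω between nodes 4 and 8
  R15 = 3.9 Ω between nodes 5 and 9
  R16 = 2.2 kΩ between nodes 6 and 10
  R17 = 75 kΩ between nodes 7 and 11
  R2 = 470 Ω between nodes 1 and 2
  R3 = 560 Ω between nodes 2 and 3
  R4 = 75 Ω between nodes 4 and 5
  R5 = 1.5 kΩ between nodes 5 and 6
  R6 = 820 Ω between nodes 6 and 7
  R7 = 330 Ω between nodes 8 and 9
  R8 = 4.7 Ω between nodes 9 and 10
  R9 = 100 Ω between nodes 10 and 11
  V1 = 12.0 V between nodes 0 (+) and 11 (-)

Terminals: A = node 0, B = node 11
Nodal analysis, taking node 11 as the 0 V reference.
Source V1 fixes V_0 = 12 V.
KCL at each unknown node (sum of currents leaving = 0; resistances in Ω):
  Node 1: (V_1 - 12)/510 + (V_1 - V_2)/470 + (V_1 - V_5)/390 = 0
  Node 2: (V_2 - V_1)/470 + (V_2 - V_3)/560 + (V_2 - V_6)/5100 = 0
  Node 3: (V_3 - V_2)/560 + (V_3 - V_7)/47000 = 0
  Node 4: (V_4 - V_5)/75 + (V_4 - 12)/18 + (V_4 - V_8)/2 = 0
  Node 5: (V_5 - V_4)/75 + (V_5 - V_6)/1500 + (V_5 - V_1)/390 + (V_5 - V_9)/3.9 = 0
  Node 6: (V_6 - V_5)/1500 + (V_6 - V_7)/820 + (V_6 - V_2)/5100 + (V_6 - V_10)/2200 = 0
  Node 7: (V_7 - V_6)/820 + (V_7 - V_3)/47000 + (V_7 - 0)/75000 = 0
  Node 8: (V_8 - V_9)/330 + (V_8 - V_4)/2 = 0
  Node 9: (V_9 - V_8)/330 + (V_9 - V_10)/4.7 + (V_9 - V_5)/3.9 = 0
  Node 10: (V_10 - V_9)/4.7 + (V_10 - 0)/100 + (V_10 - V_6)/2200 = 0
Collecting terms (coefficients in siemens):
  0.006653·V_1 - 0.002128·V_2 - 0.002564·V_5 = 0.02353
  0.004109·V_2 - 0.002128·V_1 - 0.001786·V_3 - 0.0001961·V_6 = 0
  0.001807·V_3 - 0.001786·V_2 - 0.00002128·V_7 = 0
  0.5689·V_4 - 0.01333·V_5 - 0.5·V_8 = 0.6667
  0.273·V_5 - 0.002564·V_1 - 0.01333·V_4 - 0.0006667·V_6 - 0.2564·V_9 = 0
  0.002537·V_6 - 0.0001961·V_2 - 0.0006667·V_5 - 0.00122·V_7 - 0.0004545·V_10 = 0
  0.001254·V_7 - 0.00002128·V_3 - 0.00122·V_6 = 0
  0.503·V_8 - 0.5·V_4 - 0.00303·V_9 = 0
  0.4722·V_9 - 0.2564·V_5 - 0.00303·V_8 - 0.2128·V_10 = 0
  0.2232·V_10 - 0.0004545·V_6 - 0.2128·V_9 = 0
Solving these 10 simultaneous equations (Gaussian elimination) gives:
  V_1 = 9.189 V, V_2 = 9.008 V, V_3 = 8.987 V, V_4 = 10.9 V
  V_5 = 7.19 V, V_6 = 7.236 V, V_7 = 7.189 V, V_8 = 10.87 V
  V_9 = 6.977 V, V_10 = 6.665 V
Power in each resistor, P = (ΔV)²/R:
  P_R1 = (12 - 9.189)²/510 = 0.01549 W
  P_R2 = (9.189 - 9.008)²/470 = 0.00006992 W
  P_R3 = (9.008 - 8.987)²/560 = 0.0000008193 W
  P_R4 = (10.9 - 7.19)²/75 = 0.1833 W
  P_R5 = (7.19 - 7.236)²/1500 = 0.000001392 W
  P_R6 = (7.236 - 7.189)²/820 = 0.000002721 W
  P_R7 = (10.87 - 6.977)²/330 = 0.04601 W
  P_R8 = (6.977 - 6.665)²/4.7 = 0.02072 W
  P_R9 = (6.665 - 0)²/100 = 0.4443 W
  P_R10 = (12 - 10.9)²/18 = 0.0675 W
  P_R11 = (9.189 - 7.19)²/390 = 0.01025 W
  P_R12 = (9.008 - 7.236)²/5100 = 0.0006157 W
  P_R13 = (8.987 - 7.189)²/47000 = 0.00006877 W
  P_R14 = (10.9 - 10.87)²/2 = 0.0002789 W
  P_R15 = (7.19 - 6.977)²/3.9 = 0.01162 W
  P_R16 = (7.236 - 6.665)²/2200 = 0.000148 W
  P_R17 = (7.189 - 0)²/75000 = 0.0006891 W
P_total = P_R1 + P_R2 + P_R3 + P_R4 + P_R5 + P_R6 + P_R7 + P_R8 + P_R9 + P_R10 + P_R11 + P_R12 + P_R13 + P_R14 + P_R15 + P_R16 + P_R17 = 0.801 W

Final answer: 0.801 W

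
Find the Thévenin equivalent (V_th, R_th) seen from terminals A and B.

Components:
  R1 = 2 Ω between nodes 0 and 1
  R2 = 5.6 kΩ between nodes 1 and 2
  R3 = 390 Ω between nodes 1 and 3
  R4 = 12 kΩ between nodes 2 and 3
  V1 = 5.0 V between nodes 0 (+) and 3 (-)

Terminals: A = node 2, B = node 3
Step 1 — V_th is the open-circuit voltage V_A - V_B (nothing connected across the terminals).
Nodal analysis, taking node 3 as the 0 V reference.
Source V1 fixes V_0 = 5 V.
KCL at each unknown node (sum of currents leaving = 0; resistances in Ω):
  Node 1: (V_1 - 5)/2 + (V_1 - V_2)/5600 + (V_1 - 0)/390 = 0
  Node 2: (V_2 - V_1)/5600 + (V_2 - 0)/12000 = 0
Collecting terms (coefficients in siemens):
  0.5027·V_1 - 0.0001786·V_2 = 2.5
  0.0002619·V_2 - 0.0001786·V_1 = 0
Determinant D = (0.5027)(0.0002619) - (-0.0001786)(-0.0001786) = 0.0001316
V_1 = [(2.5)(0.0002619) - (-0.0001786)(0)]/D = 4.974 V
V_2 = [(0.5027)(0) - (2.5)(-0.0001786)]/D = 3.391 V
V_th = V_2 - V_3 = 3.391 - 0 = 3.391 V
Step 2 — R_th: zero the source — replace V1 by a short circuit (node 3 merges into node 0) — and find the resistance seen between A (node 2) and B (node 0).
Reduce the network between node 2 (A) and node 0 (B) by series/parallel combination:
  Rp1 = R1 ‖ R3 (parallel, both between nodes 0 and 1) = 1/(1/2 + 1/390) = 1.99 Ω
  Rs1 = R2 + Rp1 (series, joined only at node 1) = 5600 + 1.99 = 5602 Ω
  Rp2 = R4 ‖ Rs1 (parallel, both between nodes 0 and 2) = 1/(1/12000 + 1/5602) = 3819 Ω
R_th = 3.819 kΩ

Final answer: V_th = 3.391 V, R_th = 3.819 kΩ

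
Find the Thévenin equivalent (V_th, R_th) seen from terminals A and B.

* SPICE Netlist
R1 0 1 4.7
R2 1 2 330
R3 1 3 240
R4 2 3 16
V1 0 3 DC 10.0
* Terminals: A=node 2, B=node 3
Step 1 — V_th is the open-circuit voltage V_A - V_B (nothing connected across the terminals).
Nodal analysis, taking node 3 as the 0 V reference.
Source V1 fixes V_0 = 10 V.
KCL at each unknown node (sum of currents leaving = 0; resistances in Ω):
  Node 1: (V_1 - 10)/4.7 + (V_1 - V_2)/330 + (V_1 - 0)/240 = 0
  Node 2: (V_2 - V_1)/330 + (V_2 - 0)/16 = 0
Collecting terms (coefficients in siemens):
  0.22·V_1 - 0.00303·V_2 = 2.128
  0.06553·V_2 - 0.00303·V_1 = 0
Determinant D = (0.22)(0.06553) - (-0.00303)(-0.00303) = 0.01441
V_1 = [(2.128)(0.06553) - (-0.00303)(0)]/D = 9.679 V
V_2 = [(0.22)(0) - (2.128)(-0.00303)]/D = 0.4476 V
V_th = V_2 - V_3 = 0.4476 - 0 = 0.4476 V
Step 2 — R_th: zero the source — replace V1 by a short circuit (node 3 merges into node 0) — and find the resistance seen between A (node 2) and B (node 0).
Reduce the network between node 2 (A) and node 0 (B) by series/parallel combination:
  Rp1 = R1 ‖ R3 (parallel, both between nodes 0 and 1) = 1/(1/4.7 + 1/240) = 4.61 Ω
  Rs1 = R2 + Rp1 (series, joined only at node 1) = 330 + 4.61 = 334.6 Ω
  Rp2 = R4 ‖ Rs1 (parallel, both between nodes 0 and 2) = 1/(1/16 + 1/334.6) = 15.27 Ω
R_th = 15.27 Ω

Final answer: V_th = 0.4476 V, R_th = 15.27 Ω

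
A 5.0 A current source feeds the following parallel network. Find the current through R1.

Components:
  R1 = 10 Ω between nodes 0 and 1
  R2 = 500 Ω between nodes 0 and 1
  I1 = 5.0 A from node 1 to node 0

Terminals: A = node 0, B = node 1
All resistors sit directly between nodes 0 and 1, so they are in parallel and share one voltage V; the full source current 5 A splits among them.
1/R_par = 1/10 + 1/500 = 0.102 S  =>  R_par = 9.804 Ω
V = I × R_par = 5 × 9.804 = 49.02 V
I_R1 = V/R1 = 49.02/10 = 4.902 A

Final answer: 4.902 A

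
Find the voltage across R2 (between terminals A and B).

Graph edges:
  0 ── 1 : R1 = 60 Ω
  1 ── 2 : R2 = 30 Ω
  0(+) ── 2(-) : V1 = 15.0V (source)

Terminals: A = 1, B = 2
R1 and R2 are in series across V1 (node 0 → node 1 → node 2), and the output A–B is taken across R2, so this is a voltage divider.
Series current: I = V1/(R1 + R2) = 15/(60 + 30) = 15/90 = 0.1667 A
V_R2 = I × R2 = V1 × R2/(R1 + R2) = 15 × 30/90 = 5 V

Final answer: 5 V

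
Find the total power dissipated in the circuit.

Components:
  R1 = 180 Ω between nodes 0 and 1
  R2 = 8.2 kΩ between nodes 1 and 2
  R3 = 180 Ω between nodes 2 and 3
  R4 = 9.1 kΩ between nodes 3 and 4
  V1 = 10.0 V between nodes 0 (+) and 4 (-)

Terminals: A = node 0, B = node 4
Nodal analysis, taking node 4 as the 0 V reference.
Source V1 fixes V_0 = 10 V.
KCL at each unknown node (sum of currents leaving = 0; resistances in Ω):
  Node 1: (V_1 - 10)/180 + (V_1 - V_2)/8200 = 0
  Node 2: (V_2 - V_1)/8200 + (V_2 - V_3)/180 = 0
  Node 3: (V_3 - V_2)/180 + (V_3 - 0)/9100 = 0
Collecting terms (coefficients in siemens):
  0.005678·V_1 - 0.000122·V_2 = 0.05556
  0.005678·V_2 - 0.000122·V_1 - 0.005556·V_3 = 0
  0.005665·V_3 - 0.005556·V_2 = 0
Solving these 3 simultaneous equations (Gaussian elimination) gives:
  V_1 = 9.898 V, V_2 = 5.255 V, V_3 = 5.153 V
Power in each resistor, P = (ΔV)²/R:
  P_R1 = (10 - 9.898)²/180 = 0.00005772 W
  P_R2 = (9.898 - 5.255)²/8200 = 0.002629 W
  P_R3 = (5.255 - 5.153)²/180 = 0.00005772 W
  P_R4 = (5.153 - 0)²/9100 = 0.002918 W
P_total = P_R1 + P_R2 + P_R3 + P_R4 = 0.005663 W

Final answer: 0.005663 W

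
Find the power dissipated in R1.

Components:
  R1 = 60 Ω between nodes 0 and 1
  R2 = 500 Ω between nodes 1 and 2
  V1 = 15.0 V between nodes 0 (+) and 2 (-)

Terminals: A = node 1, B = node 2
Nodal analysis, taking node 2 as the 0 V reference.
Source V1 fixes V_0 = 15 V.
KCL at each unknown node (sum of currents leaving = 0; resistances in Ω):
  Node 1: (V_1 - 15)/60 + (V_1 - 0)/500 = 0
Collecting terms: 0.01867 × V_1 = 0.25  =>  V_1 = 13.39 V
I_R1 = (V_0 - V_1)/R1 = (15 - 13.39)/60 = 0.02679 A
P_R1 = I_R1² × R1 = (0.02679)² × 60 = 0.04305 W

Final answer: 0.04305 W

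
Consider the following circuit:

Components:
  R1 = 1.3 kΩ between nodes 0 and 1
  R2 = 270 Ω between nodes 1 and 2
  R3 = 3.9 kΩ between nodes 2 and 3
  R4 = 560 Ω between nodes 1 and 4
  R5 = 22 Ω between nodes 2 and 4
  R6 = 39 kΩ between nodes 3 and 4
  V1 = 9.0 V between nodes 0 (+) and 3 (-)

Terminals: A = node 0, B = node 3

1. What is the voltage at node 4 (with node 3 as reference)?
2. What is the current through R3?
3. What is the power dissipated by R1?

Nodal analysis, taking node 3 as the 0 V reference.
Source V1 fixes V_0 = 9 V.
KCL at each unknown node (sum of currents leaving = 0; resistances in Ω):
  Node 1: (V_1 - 9)/1300 + (V_1 - V_2)/270 + (V_1 - V_4)/560 = 0
  Node 2: (V_2 - V_1)/270 + (V_2 - 0)/3900 + (V_2 - V_4)/22 = 0
  Node 4: (V_4 - V_1)/560 + (V_4 - V_2)/22 + (V_4 - 0)/39000 = 0
Collecting terms (coefficients in siemens):
  0.006259·V_1 - 0.003704·V_2 - 0.001786·V_4 = 0.006923
  0.04941·V_2 - 0.003704·V_1 - 0.04545·V_4 = 0
  0.04727·V_4 - 0.001786·V_1 - 0.04545·V_2 = 0
Solving these 3 simultaneous equations (Gaussian elimination) gives:
  V_1 = 6.673 V, V_2 = 6.344 V, V_4 = 6.353 V
Part 1:
  Read off the nodal solution: V_4 = 6.353 V
Part 2:
  I_R3 = (V_2 - V_3)/R3 = (6.344 - 0)/3900 = 0.001627 A
  Magnitude: I_R3 = 0.001627 A
Part 3:
  I_R1 = (V_0 - V_1)/R1 = (9 - 6.673)/1300 = 0.00179 A
  P_R1 = I_R1² × R1 = (0.00179)² × 1300 = 0.004164 W

Final answers:
1. V_4 = 6.353 V
2. I_R3 = 0.001627 A
3. P_R1 = 0.004164 W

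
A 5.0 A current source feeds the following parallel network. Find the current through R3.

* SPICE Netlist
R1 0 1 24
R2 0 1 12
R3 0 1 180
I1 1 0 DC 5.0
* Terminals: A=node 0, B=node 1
All resistors sit directly between nodes 0 and 1, so they are in parallel and share one voltage V; the full source current 5 A splits among them.
1/R_par = 1/24 + 1/12 + 1/180 = 0.1306 S  =>  R_par = 7.66 Ω
V = I × R_par = 5 × 7.66 = 38.3 V
I_R3 = V/R3 = 38.3/180 = 0.2128 A

Final answer: 0.2128 A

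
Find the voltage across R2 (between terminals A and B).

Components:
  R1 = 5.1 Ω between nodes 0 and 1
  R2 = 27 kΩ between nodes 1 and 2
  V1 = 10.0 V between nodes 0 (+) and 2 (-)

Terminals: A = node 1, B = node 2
R1 and R2 are in series across V1 (node 0 → node 1 → node 2), and the output A–B is taken across R2, so this is a voltage divider.
Series current: I = V1/(R1 + R2) = 10/(5.1 + 27000) = 10/27010 = 0.0003703 A
V_R2 = I × R2 = V1 × R2/(R1 + R2) = 10 × 27000/27010 = 9.998 V

Final answer: 9.998 V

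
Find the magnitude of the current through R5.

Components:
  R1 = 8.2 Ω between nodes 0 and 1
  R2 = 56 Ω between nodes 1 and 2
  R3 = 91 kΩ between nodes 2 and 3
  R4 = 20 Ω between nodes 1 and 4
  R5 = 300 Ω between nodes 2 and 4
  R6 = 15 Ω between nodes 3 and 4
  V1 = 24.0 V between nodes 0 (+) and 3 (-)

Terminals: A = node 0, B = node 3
Nodal analysis, taking node 3 as the 0 V reference.
Source V1 fixes V_0 = 24 V.
KCL at each unknown node (sum of currents leaving = 0; resistances in Ω):
  Node 1: (V_1 - 24)/8.2 + (V_1 - V_2)/56 + (V_1 - V_4)/20 = 0
  Node 2: (V_2 - V_1)/56 + (V_2 - 0)/91000 + (V_2 - V_4)/300 = 0
  Node 4: (V_4 - V_1)/20 + (V_4 - V_2)/300 + (V_4 - 0)/15 = 0
Collecting terms (coefficients in siemens):
  0.1898·V_1 - 0.01786·V_2 - 0.05·V_4 = 2.927
  0.0212·V_2 - 0.01786·V_1 - 0.003333·V_4 = 0
  0.12·V_4 - 0.05·V_1 - 0.003333·V_2 = 0
Solving these 3 simultaneous equations (Gaussian elimination) gives:
  V_1 = 19.33 V, V_2 = 17.62 V, V_4 = 8.543 V
I_R5 = (V_2 - V_4)/R5 = (17.62 - 8.543)/300 = 0.03027 A
|I_R5| = 0.03027 A

Final answer: |I_R5| = 0.03027 A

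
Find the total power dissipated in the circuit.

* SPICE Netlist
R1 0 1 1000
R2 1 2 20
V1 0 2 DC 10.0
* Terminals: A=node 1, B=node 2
Nodal analysis, taking node 2 as the 0 V reference.
Source V1 fixes V_0 = 10 V.
KCL at each unknown node (sum of currents leaving = 0; resistances in Ω):
  Node 1: (V_1 - 10)/1000 + (V_1 - 0)/20 = 0
Collecting terms: 0.051 × V_1 = 0.01  =>  V_1 = 0.1961 V
Power in each resistor, P = (ΔV)²/R:
  P_R1 = (10 - 0.1961)²/1000 = 0.09612 W
  P_R2 = (0.1961 - 0)²/20 = 0.001922 W
P_total = P_R1 + P_R2 = 0.09804 W

Final answer: 0.09804 W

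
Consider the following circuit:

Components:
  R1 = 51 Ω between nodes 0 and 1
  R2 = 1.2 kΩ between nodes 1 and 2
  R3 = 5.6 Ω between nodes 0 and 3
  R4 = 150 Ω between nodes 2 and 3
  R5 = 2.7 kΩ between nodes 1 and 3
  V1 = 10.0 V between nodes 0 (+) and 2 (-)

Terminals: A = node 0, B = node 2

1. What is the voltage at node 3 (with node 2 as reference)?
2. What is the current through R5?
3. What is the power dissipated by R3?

Nodal analysis, taking node 2 as the 0 V reference.
Source V1 fixes V_0 = 10 V.
KCL at each unknown node (sum of currents leaving = 0; resistances in Ω):
  Node 1: (V_1 - 10)/51 + (V_1 - 0)/1200 + (V_1 - V_3)/2700 = 0
  Node 3: (V_3 - 10)/5.6 + (V_3 - 0)/150 + (V_3 - V_1)/2700 = 0
Collecting terms (coefficients in siemens):
  0.02081·V_1 - 0.0003704·V_3 = 0.1961
  0.1856·V_3 - 0.0003704·V_1 = 1.786
Determinant D = (0.02081)(0.1856) - (-0.0003704)(-0.0003704) = 0.003863
V_1 = [(0.1961)(0.1856) - (-0.0003704)(1.786)]/D = 9.593 V
V_3 = [(0.02081)(1.786) - (0.1961)(-0.0003704)]/D = 9.64 V
Part 1:
  Read off the nodal solution: V_3 = 9.64 V
Part 2:
  I_R5 = (V_1 - V_3)/R5 = (9.593 - 9.64)/2700 = -0.00001735 A
  Magnitude: I_R5 = 0.00001735 A
Part 3:
  I_R3 = (V_0 - V_3)/R3 = (10 - 9.64)/5.6 = 0.06428 A
  P_R3 = I_R3² × R3 = (0.06428)² × 5.6 = 0.02314 W

Final answers:
1. V_3 = 9.64 V
2. I_R5 = 1.735e-05 A
3. P_R3 = 0.02314 W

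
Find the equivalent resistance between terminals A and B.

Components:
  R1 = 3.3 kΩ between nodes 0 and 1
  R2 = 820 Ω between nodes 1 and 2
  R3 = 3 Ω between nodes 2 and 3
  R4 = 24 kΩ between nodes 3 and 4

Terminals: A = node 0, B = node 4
Reduce the network between node 0 (A) and node 4 (B) by series/parallel combination:
  Rs1 = R1 + R2 (series, joined only at node 1) = 3300 + 820 = 4120 Ω
  Rs2 = R3 + Rs1 (series, joined only at node 2) = 3 + 4120 = 4123 Ω
  Rs3 = R4 + Rs2 (series, joined only at node 3) = 24000 + 4123 = 28120 Ω
R_eq = 28.12 kΩ

Final answer: 28.12 kΩ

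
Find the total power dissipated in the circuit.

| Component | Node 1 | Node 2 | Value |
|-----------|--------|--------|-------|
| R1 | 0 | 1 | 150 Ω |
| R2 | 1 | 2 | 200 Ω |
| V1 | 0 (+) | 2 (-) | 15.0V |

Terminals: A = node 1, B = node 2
Nodal analysis, taking node 2 as the 0 V reference.
Source V1 fixes V_0 = 15 V.
KCL at each unknown node (sum of currents leaving = 0; resistances in Ω):
  Node 1: (V_1 - 15)/150 + (V_1 - 0)/200 = 0
Collecting terms: 0.01167 × V_1 = 0.1  =>  V_1 = 8.571 V
Power in each resistor, P = (ΔV)²/R:
  P_R1 = (15 - 8.571)²/150 = 0.2755 W
  P_R2 = (8.571 - 0)²/200 = 0.3673 W
P_total = P_R1 + P_R2 = 0.6429 W

Final answer: 0.6429 W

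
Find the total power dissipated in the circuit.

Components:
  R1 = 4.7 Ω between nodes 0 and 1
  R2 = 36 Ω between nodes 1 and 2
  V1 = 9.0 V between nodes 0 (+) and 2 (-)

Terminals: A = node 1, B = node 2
Nodal analysis, taking node 2 as the 0 V reference.
Source V1 fixes V_0 = 9 V.
KCL at each unknown node (sum of currents leaving = 0; resistances in Ω):
  Node 1: (V_1 - 9)/4.7 + (V_1 - 0)/36 = 0
Collecting terms: 0.2405 × V_1 = 1.915  =>  V_1 = 7.961 V
Power in each resistor, P = (ΔV)²/R:
  P_R1 = (9 - 7.961)²/4.7 = 0.2298 W
  P_R2 = (7.961 - 0)²/36 = 1.76 W
P_total = P_R1 + P_R2 = 1.99 W

Final answer: 1.99 W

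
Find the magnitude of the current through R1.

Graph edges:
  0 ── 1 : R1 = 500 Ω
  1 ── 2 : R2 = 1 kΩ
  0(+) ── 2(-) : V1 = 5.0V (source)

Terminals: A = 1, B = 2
Nodal analysis, taking node 2 as the 0 V reference.
Source V1 fixes V_0 = 5 V.
KCL at each unknown node (sum of currents leaving = 0; resistances in Ω):
  Node 1: (V_1 - 5)/500 + (V_1 - 0)/1000 = 0
Collecting terms: 0.003 × V_1 = 0.01  =>  V_1 = 3.333 V
I_R1 = (V_0 - V_1)/R1 = (5 - 3.333)/500 = 0.003333 A
|I_R1| = 0.003333 A

Final answer: |I_R1| = 0.003333 A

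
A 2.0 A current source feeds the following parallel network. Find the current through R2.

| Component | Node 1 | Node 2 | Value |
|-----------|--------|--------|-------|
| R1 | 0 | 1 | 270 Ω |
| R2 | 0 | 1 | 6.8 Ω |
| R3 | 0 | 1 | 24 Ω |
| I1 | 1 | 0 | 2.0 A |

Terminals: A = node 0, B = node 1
All resistors sit directly between nodes 0 and 1, so they are in parallel and share one voltage V; the full source current 2 A splits among them.
1/R_par = 1/270 + 1/6.8 + 1/24 = 0.1924 S  =>  R_par = 5.197 Ω
V = I × R_par = 2 × 5.197 = 10.39 V
I_R2 = V/R2 = 10.39/6.8 = 1.528 A

Final answer: 1.528 A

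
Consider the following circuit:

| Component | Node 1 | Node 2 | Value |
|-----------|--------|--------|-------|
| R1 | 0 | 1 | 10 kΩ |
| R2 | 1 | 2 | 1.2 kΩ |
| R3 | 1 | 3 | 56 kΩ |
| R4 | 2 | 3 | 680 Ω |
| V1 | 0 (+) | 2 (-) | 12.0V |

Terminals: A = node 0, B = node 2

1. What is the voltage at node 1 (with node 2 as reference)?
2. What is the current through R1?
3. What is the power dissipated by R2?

Nodal analysis, taking node 2 as the 0 V reference.
Source V1 fixes V_0 = 12 V.
KCL at each unknown node (sum of currents leaving = 0; resistances in Ω):
  Node 1: (V_1 - 12)/10000 + (V_1 - 0)/1200 + (V_1 - V_3)/56000 = 0
  Node 3: (V_3 - V_1)/56000 + (V_3 - 0)/680 = 0
Collecting terms (coefficients in siemens):
  0.0009512·V_1 - 0.00001786·V_3 = 0.0012
  0.001488·V_3 - 0.00001786·V_1 = 0
Determinant D = (0.0009512)(0.001488) - (-0.00001786)(-0.00001786) = 0.000001415
V_1 = [(0.0012)(0.001488) - (-0.00001786)(0)]/D = 1.262 V
V_3 = [(0.0009512)(0) - (0.0012)(-0.00001786)]/D = 0.01514 V
Part 1:
  Read off the nodal solution: V_1 = 1.262 V
Part 2:
  I_R1 = (V_0 - V_1)/R1 = (12 - 1.262)/10000 = 0.001074 A
  Magnitude: I_R1 = 0.001074 A
Part 3:
  I_R2 = (V_1 - V_2)/R2 = (1.262 - 0)/1200 = 0.001052 A
  P_R2 = I_R2² × R2 = (0.001052)² × 1200 = 0.001327 W

Final answers:
1. V_1 = 1.262 V
2. I_R1 = 0.001074 A
3. P_R2 = 0.001327 W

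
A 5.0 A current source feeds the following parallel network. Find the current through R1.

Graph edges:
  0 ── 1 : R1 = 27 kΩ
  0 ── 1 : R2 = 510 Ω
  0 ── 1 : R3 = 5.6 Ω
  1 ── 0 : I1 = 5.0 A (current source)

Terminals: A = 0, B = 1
All resistors sit directly between nodes 0 and 1, so they are in parallel and share one voltage V; the full source current 5 A splits among them.
1/R_par = 1/27000 + 1/510 + 1/5.6 = 0.1806 S  =>  R_par = 5.538 Ω
V = I × R_par = 5 × 5.538 = 27.69 V
I_R1 = V/R1 = 27.69/27000 = 0.001026 A

Final answer: 0.001026 A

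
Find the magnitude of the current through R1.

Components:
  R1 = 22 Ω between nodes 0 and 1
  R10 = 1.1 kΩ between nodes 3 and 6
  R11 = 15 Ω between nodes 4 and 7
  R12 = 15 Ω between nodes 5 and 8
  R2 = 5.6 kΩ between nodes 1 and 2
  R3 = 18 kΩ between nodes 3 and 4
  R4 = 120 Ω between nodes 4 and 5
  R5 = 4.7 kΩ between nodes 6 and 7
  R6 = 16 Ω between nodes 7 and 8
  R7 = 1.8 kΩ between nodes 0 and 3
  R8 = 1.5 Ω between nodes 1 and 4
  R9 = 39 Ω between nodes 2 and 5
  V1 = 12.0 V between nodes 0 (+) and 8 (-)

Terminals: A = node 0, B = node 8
Nodal analysis, taking node 8 as the 0 V reference.
Source V1 fixes V_0 = 12 V.
KCL at each unknown node (sum of currents leaving = 0; resistances in Ω):
  Node 1: (V_1 - 12)/22 + (V_1 - V_2)/5600 + (V_1 - V_4)/1.5 = 0
  Node 2: (V_2 - V_1)/5600 + (V_2 - V_5)/39 = 0
  Node 3: (V_3 - V_4)/18000 + (V_3 - 12)/1800 + (V_3 - V_6)/1100 = 0
  Node 4: (V_4 - V_3)/18000 + (V_4 - V_5)/120 + (V_4 - V_1)/1.5 + (V_4 - V_7)/15 = 0
  Node 5: (V_5 - V_4)/120 + (V_5 - V_2)/39 + (V_5 - 0)/15 = 0
  Node 6: (V_6 - V_7)/4700 + (V_6 - V_3)/1100 = 0
  Node 7: (V_7 - V_6)/4700 + (V_7 - 0)/16 + (V_7 - V_4)/15 = 0
Collecting terms (coefficients in siemens):
  0.7123·V_1 - 0.0001786·V_2 - 0.6667·V_4 = 0.5455
  0.02582·V_2 - 0.0001786·V_1 - 0.02564·V_5 = 0
  0.00152·V_3 - 0.00005556·V_4 - 0.0009091·V_6 = 0.006667
  0.7417·V_4 - 0.6667·V_1 - 0.00005556·V_3 - 0.008333·V_5 - 0.06667·V_7 = 0
  0.1006·V_5 - 0.02564·V_2 - 0.008333·V_4 = 0
  0.001122·V_6 - 0.0009091·V_3 - 0.0002128·V_7 = 0
  0.1294·V_7 - 0.06667·V_4 - 0.0002128·V_6 = 0
Solving these 7 simultaneous equations (Gaussian elimination) gives:
  V_1 = 6.578 V, V_2 = 0.7445 V, V_3 = 9.656 V, V_4 = 6.21 V
  V_5 = 0.7038 V, V_6 = 8.434 V, V_7 = 3.214 V
I_R1 = (V_0 - V_1)/R1 = (12 - 6.578)/22 = 0.2465 A
|I_R1| = 0.2465 A

Final answer: |I_R1| = 0.2465 A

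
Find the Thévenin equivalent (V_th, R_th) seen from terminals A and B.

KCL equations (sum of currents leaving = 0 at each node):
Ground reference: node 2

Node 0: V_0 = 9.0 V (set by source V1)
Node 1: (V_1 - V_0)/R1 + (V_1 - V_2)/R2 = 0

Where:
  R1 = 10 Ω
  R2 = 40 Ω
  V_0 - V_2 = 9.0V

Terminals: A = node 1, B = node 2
Step 1 — V_th is the open-circuit voltage V_A - V_B (nothing connected across the terminals).
Nodal analysis, taking node 2 as the 0 V reference.
Source V1 fixes V_0 = 9 V.
KCL at each unknown node (sum of currents leaving = 0; resistances in Ω):
  Node 1: (V_1 - 9)/10 + (V_1 - 0)/40 = 0
Collecting terms: 0.125 × V_1 = 0.9  =>  V_1 = 7.2 V
V_th = V_1 - V_2 = 7.2 - 0 = 7.2 V
Step 2 — R_th: zero the source — replace V1 by a short circuit (node 2 merges into node 0) — and find the resistance seen between A (node 1) and B (node 0).
Reduce the network between node 1 (A) and node 0 (B) by series/parallel combination:
  Rp1 = R1 ‖ R2 (parallel, both between nodes 0 and 1) = 1/(1/10 + 1/40) = 8 Ω
R_th = 8 Ω

Final answer: V_th = 7.2 V, R_th = 8 Ω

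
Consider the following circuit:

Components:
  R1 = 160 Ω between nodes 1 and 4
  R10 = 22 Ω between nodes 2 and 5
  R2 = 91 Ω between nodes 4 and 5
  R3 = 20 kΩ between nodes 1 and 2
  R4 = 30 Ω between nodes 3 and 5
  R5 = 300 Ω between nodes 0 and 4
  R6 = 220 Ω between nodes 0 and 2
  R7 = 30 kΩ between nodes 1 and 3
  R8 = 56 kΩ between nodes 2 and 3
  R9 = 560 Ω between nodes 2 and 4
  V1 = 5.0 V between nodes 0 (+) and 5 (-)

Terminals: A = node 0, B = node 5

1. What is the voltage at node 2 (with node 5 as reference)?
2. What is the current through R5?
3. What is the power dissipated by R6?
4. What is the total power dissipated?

Nodal analysis, taking node 5 as the 0 V reference.
Source V1 fixes V_0 = 5 V.
KCL at each unknown node (sum of currents leaving = 0; resistances in Ω):
  Node 1: (V_1 - V_4)/160 + (V_1 - V_2)/20000 + (V_1 - V_3)/30000 = 0
  Node 2: (V_2 - V_1)/20000 + (V_2 - 5)/220 + (V_2 - V_3)/56000 + (V_2 - V_4)/560 + (V_2 - 0)/22 = 0
  Node 3: (V_3 - 0)/30 + (V_3 - V_1)/30000 + (V_3 - V_2)/56000 = 0
  Node 4: (V_4 - V_1)/160 + (V_4 - 0)/91 + (V_4 - 5)/300 + (V_4 - V_2)/560 = 0
Collecting terms (coefficients in siemens):
  0.006333·V_1 - 0.00005·V_2 - 0.00003333·V_3 - 0.00625·V_4 = 0
  0.05185·V_2 - 0.00005·V_1 - 0.00001786·V_3 - 0.001786·V_4 = 0.02273
  0.03338·V_3 - 0.00003333·V_1 - 0.00001786·V_2 = 0
  0.02236·V_4 - 0.00625·V_1 - 0.001786·V_2 = 0.01667
Solving these 4 simultaneous equations (Gaussian elimination) gives:
  V_1 = 1.073 V, V_2 = 0.4766 V, V_3 = 0.001326 V, V_4 = 1.083 V
Part 1:
  Read off the nodal solution: V_2 = 0.4766 V
Part 2:
  I_R5 = (V_0 - V_4)/R5 = (5 - 1.083)/300 = 0.01306 A
  Magnitude: I_R5 = 0.01306 A
Part 3:
  I_R6 = (V_0 - V_2)/R6 = (5 - 0.4766)/220 = 0.02056 A
  P_R6 = I_R6² × R6 = (0.02056)² × 220 = 0.093 W
Part 4:
  Power in each resistor, P = (ΔV)²/R:
    P_R1 = (1.073 - 1.083)²/160 = 0.0000006872 W
    P_R2 = (1.083 - 0)²/91 = 0.0129 W
    P_R3 = (1.073 - 0.4766)²/20000 = 0.00001778 W
    P_R4 = (0.001326 - 0)²/30 = 0.00000005863 W
    P_R5 = (5 - 1.083)²/300 = 0.05113 W
    P_R6 = (5 - 0.4766)²/220 = 0.093 W
    P_R7 = (1.073 - 0.001326)²/30000 = 0.00003828 W
    P_R8 = (0.4766 - 0.001326)²/56000 = 0.000004034 W
    P_R9 = (0.4766 - 1.083)²/560 = 0.0006575 W
    P_R10 = (0.4766 - 0)²/22 = 0.01033 W
  P_total = P_R1 + P_R2 + P_R3 + P_R4 + P_R5 + P_R6 + P_R7 + P_R8 + P_R9 + P_R10 = 0.1681 W

Final answers:
1. V_2 = 0.4766 V
2. I_R5 = 0.01306 A
3. P_R6 = 0.093 W
4. P_total = 0.1681 W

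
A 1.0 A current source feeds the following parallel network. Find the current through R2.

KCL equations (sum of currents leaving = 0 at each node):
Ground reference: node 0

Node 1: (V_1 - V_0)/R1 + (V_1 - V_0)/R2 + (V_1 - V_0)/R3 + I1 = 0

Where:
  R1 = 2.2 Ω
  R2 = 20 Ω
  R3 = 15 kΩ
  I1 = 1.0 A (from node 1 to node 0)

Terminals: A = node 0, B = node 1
All resistors sit directly between nodes 0 and 1, so they are in parallel and share one voltage V; the full source current 1 A splits among them.
1/R_par = 1/2.2 + 1/20 + 1/15000 = 0.5046 S  =>  R_par = 1.982 Ω
V = I × R_par = 1 × 1.982 = 1.982 V
I_R2 = V/R2 = 1.982/20 = 0.09909 A

Final answer: 0.09909 A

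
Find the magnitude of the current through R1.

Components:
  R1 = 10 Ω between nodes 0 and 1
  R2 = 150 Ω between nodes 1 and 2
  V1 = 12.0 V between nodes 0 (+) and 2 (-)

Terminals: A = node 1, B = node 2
Nodal analysis, taking node 2 as the 0 V reference.
Source V1 fixes V_0 = 12 V.
KCL at each unknown node (sum of currents leaving = 0; resistances in Ω):
  Node 1: (V_1 - 12)/10 + (V_1 - 0)/150 = 0
Collecting terms: 0.1067 × V_1 = 1.2  =>  V_1 = 11.25 V
I_R1 = (V_0 - V_1)/R1 = (12 - 11.25)/10 = 0.075 A
|I_R1| = 0.075 A

Final answer: |I_R1| = 0.075 A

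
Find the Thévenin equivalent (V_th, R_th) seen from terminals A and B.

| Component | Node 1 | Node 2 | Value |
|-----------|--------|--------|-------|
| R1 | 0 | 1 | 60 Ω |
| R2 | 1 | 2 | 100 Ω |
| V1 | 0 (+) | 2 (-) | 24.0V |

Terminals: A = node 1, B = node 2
Step 1 — V_th is the open-circuit voltage V_A - V_B (nothing connected across the terminals).
Nodal analysis, taking node 2 as the 0 V reference.
Source V1 fixes V_0 = 24 V.
KCL at each unknown node (sum of currents leaving = 0; resistances in Ω):
  Node 1: (V_1 - 24)/60 + (V_1 - 0)/100 = 0
Collecting terms: 0.02667 × V_1 = 0.4  =>  V_1 = 15 V
V_th = V_1 - V_2 = 15 - 0 = 15 V
Step 2 — R_th: zero the source — replace V1 by a short circuit (node 2 merges into node 0) — and find the resistance seen between A (node 1) and B (node 0).
Reduce the network between node 1 (A) and node 0 (B) by series/parallel combination:
  Rp1 = R1 ‖ R2 (parallel, both between nodes 0 and 1) = 1/(1/60 + 1/100) = 37.5 Ω
R_th = 37.5 Ω

Final answer: V_th = 15 V, R_th = 37.5 Ω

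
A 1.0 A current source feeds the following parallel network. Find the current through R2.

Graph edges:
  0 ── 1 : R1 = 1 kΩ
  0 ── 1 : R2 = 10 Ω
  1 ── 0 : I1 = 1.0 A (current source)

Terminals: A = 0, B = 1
All resistors sit directly between nodes 0 and 1, so they are in parallel and share one voltage V; the full source current 1 A splits among them.
1/R_par = 1/1000 + 1/10 = 0.101 S  =>  R_par = 9.901 Ω
V = I × R_par = 1 × 9.901 = 9.901 V
I_R2 = V/R2 = 9.901/10 = 0.9901 A

Final answer: 0.9901 A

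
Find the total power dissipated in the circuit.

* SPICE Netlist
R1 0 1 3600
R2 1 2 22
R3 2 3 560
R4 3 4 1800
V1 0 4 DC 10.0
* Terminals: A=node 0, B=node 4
Nodal analysis, taking node 4 as the 0 V reference.
Source V1 fixes V_0 = 10 V.
KCL at each unknown node (sum of currents leaving = 0; resistances in Ω):
  Node 1: (V_1 - 10)/3600 + (V_1 - V_2)/22 = 0
  Node 2: (V_2 - V_1)/22 + (V_2 - V_3)/560 = 0
  Node 3: (V_3 - V_2)/560 + (V_3 - 0)/1800 = 0
Collecting terms (coefficients in siemens):
  0.04573·V_1 - 0.04545·V_2 = 0.002778
  0.04724·V_2 - 0.04545·V_1 - 0.001786·V_3 = 0
  0.002341·V_3 - 0.001786·V_2 = 0
Solving these 3 simultaneous equations (Gaussian elimination) gives:
  V_1 = 3.982 V, V_2 = 3.945 V, V_3 = 3.009 V
Power in each resistor, P = (ΔV)²/R:
  P_R1 = (10 - 3.982)²/3600 = 0.01006 W
  P_R2 = (3.982 - 3.945)²/22 = 0.00006148 W
  P_R3 = (3.945 - 3.009)²/560 = 0.001565 W
  P_R4 = (3.009 - 0)²/1800 = 0.00503 W
P_total = P_R1 + P_R2 + P_R3 + P_R4 = 0.01672 W

Final answer: 0.01672 W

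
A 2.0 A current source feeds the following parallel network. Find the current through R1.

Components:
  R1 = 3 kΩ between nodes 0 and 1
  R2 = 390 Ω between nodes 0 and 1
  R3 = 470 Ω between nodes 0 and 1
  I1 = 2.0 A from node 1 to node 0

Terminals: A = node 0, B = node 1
All resistors sit directly between nodes 0 and 1, so they are in parallel and share one voltage V; the full source current 2 A splits among them.
1/R_par = 1/3000 + 1/390 + 1/470 = 0.005025 S  =>  R_par = 199 Ω
V = I × R_par = 2 × 199 = 398 V
I_R1 = V/R1 = 398/3000 = 0.1327 A

Final answer: 0.1327 A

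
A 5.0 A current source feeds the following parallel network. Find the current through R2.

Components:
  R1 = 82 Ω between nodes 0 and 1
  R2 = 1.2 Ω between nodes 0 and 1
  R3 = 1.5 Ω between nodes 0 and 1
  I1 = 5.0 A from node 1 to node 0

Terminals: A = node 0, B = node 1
All resistors sit directly between nodes 0 and 1, so they are in parallel and share one voltage V; the full source current 5 A splits among them.
1/R_par = 1/82 + 1/1.2 + 1/1.5 = 1.512 S  =>  R_par = 0.6613 Ω
V = I × R_par = 5 × 0.6613 = 3.306 V
I_R2 = V/R2 = 3.306/1.2 = 2.755 A

Final answer: 2.755 A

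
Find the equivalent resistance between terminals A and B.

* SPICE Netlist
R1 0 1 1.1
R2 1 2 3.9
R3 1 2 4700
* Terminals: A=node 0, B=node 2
Reduce the network between node 0 (A) and node 2 (B) by series/parallel combination:
  Rp1 = R2 ‖ R3 (parallel, both between nodes 1 and 2) = 1/(1/3.9 + 1/4700) = 3.897 Ω
  Rs1 = R1 + Rp1 (series, joined only at node 1) = 1.1 + 3.897 = 4.997 Ω
R_eq = 4.997 Ω

Final answer: 4.997 Ω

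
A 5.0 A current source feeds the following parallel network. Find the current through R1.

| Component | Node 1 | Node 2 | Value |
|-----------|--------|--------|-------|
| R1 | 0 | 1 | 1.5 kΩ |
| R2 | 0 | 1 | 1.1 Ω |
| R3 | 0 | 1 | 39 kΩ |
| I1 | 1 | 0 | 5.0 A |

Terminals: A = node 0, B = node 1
All resistors sit directly between nodes 0 and 1, so they are in parallel and share one voltage V; the full source current 5 A splits among them.
1/R_par = 1/1500 + 1/1.1 + 1/39000 = 0.9098 S  =>  R_par = 1.099 Ω
V = I × R_par = 5 × 1.099 = 5.496 V
I_R1 = V/R1 = 5.496/1500 = 0.003664 A

Final answer: 0.003664 A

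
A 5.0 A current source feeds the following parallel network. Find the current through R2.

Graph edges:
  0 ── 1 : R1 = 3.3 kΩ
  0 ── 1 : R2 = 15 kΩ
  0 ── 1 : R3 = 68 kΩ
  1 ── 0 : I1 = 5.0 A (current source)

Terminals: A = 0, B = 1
All resistors sit directly between nodes 0 and 1, so they are in parallel and share one voltage V; the full source current 5 A splits among them.
1/R_par = 1/3300 + 1/15000 + 1/68000 = 0.0003844 S  =>  R_par = 2601 Ω
V = I × R_par = 5 × 2601 = 13010 V
I_R2 = V/R2 = 13010/15000 = 0.8671 A

Final answer: 0.8671 A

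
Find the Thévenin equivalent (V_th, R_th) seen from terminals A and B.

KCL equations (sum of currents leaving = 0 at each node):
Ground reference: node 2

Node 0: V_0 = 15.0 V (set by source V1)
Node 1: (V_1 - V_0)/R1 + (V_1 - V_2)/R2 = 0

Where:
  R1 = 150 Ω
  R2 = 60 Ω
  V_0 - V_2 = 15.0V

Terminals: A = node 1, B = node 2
Step 1 — V_th is the open-circuit voltage V_A - V_B (nothing connected across the terminals).
Nodal analysis, taking node 2 as the 0 V reference.
Source V1 fixes V_0 = 15 V.
KCL at each unknown node (sum of currents leaving = 0; resistances in Ω):
  Node 1: (V_1 - 15)/150 + (V_1 - 0)/60 = 0
Collecting terms: 0.02333 × V_1 = 0.1  =>  V_1 = 4.286 V
V_th = V_1 - V_2 = 4.286 - 0 = 4.286 V
Step 2 — R_th: zero the source — replace V1 by a short circuit (node 2 merges into node 0) — and find the resistance seen between A (node 1) and B (node 0).
Reduce the network between node 1 (A) and node 0 (B) by series/parallel combination:
  Rp1 = R1 ‖ R2 (parallel, both between nodes 0 and 1) = 1/(1/150 + 1/60) = 42.86 Ω
R_th = 42.86 Ω

Final answer: V_th = 4.286 V, R_th = 42.86 Ω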